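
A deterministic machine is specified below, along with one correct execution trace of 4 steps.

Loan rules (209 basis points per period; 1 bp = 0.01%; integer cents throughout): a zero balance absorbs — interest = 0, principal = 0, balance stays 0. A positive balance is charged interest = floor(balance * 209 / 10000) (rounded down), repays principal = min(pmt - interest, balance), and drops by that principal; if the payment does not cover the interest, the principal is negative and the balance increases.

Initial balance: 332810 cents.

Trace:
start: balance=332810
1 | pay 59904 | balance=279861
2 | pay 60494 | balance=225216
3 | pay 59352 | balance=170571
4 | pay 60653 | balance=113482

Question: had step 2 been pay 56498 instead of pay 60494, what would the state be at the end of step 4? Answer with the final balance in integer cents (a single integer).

(re-executing from step 2 with the substitution; state before step 2: balance=279861)
2 | pay 56498 | balance=229212
3 | pay 59352 | balance=174650
4 | pay 60653 | balance=117647

117647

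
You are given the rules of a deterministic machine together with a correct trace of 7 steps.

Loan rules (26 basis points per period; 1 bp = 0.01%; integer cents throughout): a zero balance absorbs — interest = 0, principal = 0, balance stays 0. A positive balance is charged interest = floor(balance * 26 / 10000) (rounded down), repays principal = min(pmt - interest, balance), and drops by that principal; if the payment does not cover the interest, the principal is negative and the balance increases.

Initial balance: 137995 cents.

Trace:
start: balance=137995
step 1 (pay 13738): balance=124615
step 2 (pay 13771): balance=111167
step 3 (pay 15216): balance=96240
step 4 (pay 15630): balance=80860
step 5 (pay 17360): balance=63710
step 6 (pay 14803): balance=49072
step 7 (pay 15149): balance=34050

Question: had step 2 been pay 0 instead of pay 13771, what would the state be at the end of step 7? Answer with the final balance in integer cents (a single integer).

(re-executing from step 2 with the substitution; state before step 2: balance=124615)
step 2 (pay 0): balance=124938
step 3 (pay 15216): balance=110046
step 4 (pay 15630): balance=94702
step 5 (pay 17360): balance=77588
step 6 (pay 14803): balance=62986
step 7 (pay 15149): balance=48000

48000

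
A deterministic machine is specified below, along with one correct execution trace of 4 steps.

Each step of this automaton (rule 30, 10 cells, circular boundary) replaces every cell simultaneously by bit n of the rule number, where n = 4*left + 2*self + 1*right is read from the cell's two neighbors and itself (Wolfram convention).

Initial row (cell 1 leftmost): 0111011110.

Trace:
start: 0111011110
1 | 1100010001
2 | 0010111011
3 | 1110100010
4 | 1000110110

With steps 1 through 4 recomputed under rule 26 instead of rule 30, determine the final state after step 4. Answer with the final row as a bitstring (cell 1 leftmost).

1010000100

(re-executing steps 1..4 under rule 26; state before step 1: 0111011110)
1 | 1100010001
2 | 0010101011
3 | 1100000010
4 | 1010000100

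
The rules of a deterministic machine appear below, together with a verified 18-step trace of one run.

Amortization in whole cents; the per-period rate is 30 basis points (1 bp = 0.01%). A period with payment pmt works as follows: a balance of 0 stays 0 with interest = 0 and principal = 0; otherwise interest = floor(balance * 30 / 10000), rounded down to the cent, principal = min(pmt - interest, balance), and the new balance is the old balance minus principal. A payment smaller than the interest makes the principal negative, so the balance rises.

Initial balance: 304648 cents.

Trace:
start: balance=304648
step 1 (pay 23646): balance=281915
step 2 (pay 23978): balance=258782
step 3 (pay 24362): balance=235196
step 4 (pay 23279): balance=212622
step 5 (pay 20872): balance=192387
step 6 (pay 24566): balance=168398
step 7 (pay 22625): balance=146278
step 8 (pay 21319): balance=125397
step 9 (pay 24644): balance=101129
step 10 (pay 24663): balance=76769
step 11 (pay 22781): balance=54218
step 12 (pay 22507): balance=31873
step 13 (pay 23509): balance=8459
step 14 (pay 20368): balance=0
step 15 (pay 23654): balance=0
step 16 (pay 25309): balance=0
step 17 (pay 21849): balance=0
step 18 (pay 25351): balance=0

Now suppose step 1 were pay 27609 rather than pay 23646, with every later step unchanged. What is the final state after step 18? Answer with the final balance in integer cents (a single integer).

0

(re-executing from step 1 with the substitution; state before step 1: balance=304648)
step 1 (pay 27609): balance=277952
step 2 (pay 23978): balance=254807
step 3 (pay 24362): balance=231209
step 4 (pay 23279): balance=208623
step 5 (pay 20872): balance=188376
step 6 (pay 24566): balance=164375
step 7 (pay 22625): balance=142243
step 8 (pay 21319): balance=121350
step 9 (pay 24644): balance=97070
step 10 (pay 24663): balance=72698
step 11 (pay 22781): balance=50135
step 12 (pay 22507): balance=27778
step 13 (pay 23509): balance=4352
step 14 (pay 20368): balance=0
step 15 (pay 23654): balance=0
step 16 (pay 25309): balance=0
step 17 (pay 21849): balance=0
step 18 (pay 25351): balance=0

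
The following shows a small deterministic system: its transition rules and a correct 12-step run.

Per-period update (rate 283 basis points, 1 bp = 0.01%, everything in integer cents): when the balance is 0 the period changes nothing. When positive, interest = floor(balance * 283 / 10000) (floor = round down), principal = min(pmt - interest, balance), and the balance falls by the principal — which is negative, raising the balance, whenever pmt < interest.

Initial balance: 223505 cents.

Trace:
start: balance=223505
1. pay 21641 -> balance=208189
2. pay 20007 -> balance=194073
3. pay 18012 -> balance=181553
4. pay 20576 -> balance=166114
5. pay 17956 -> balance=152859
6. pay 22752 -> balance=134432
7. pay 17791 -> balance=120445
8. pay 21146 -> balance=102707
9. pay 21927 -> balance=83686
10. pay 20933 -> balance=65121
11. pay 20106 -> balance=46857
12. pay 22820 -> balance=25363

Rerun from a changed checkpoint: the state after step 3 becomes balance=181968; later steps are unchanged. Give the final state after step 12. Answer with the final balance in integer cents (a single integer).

state after step 3 := balance=181968
4. pay 20576 -> balance=166541
5. pay 17956 -> balance=153298
6. pay 22752 -> balance=134884
7. pay 17791 -> balance=120910
8. pay 21146 -> balance=103185
9. pay 21927 -> balance=84178
10. pay 20933 -> balance=65627
11. pay 20106 -> balance=47378
12. pay 22820 -> balance=25898

25898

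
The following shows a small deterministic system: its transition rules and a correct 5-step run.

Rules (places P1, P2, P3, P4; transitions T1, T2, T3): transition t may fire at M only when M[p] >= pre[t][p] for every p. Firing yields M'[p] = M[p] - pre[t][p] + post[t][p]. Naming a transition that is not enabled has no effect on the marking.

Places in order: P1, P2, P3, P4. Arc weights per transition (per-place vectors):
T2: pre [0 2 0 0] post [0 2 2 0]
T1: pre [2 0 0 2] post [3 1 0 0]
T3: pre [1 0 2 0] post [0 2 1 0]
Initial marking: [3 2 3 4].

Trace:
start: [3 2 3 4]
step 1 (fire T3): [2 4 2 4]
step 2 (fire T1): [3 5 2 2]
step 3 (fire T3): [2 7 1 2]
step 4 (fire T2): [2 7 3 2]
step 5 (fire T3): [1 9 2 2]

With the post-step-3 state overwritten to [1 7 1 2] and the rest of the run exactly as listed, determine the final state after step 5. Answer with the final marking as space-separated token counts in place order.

state after step 3 := [1 7 1 2]
step 4 (fire T2): [1 7 3 2]
step 5 (fire T3): [0 9 2 2]

0 9 2 2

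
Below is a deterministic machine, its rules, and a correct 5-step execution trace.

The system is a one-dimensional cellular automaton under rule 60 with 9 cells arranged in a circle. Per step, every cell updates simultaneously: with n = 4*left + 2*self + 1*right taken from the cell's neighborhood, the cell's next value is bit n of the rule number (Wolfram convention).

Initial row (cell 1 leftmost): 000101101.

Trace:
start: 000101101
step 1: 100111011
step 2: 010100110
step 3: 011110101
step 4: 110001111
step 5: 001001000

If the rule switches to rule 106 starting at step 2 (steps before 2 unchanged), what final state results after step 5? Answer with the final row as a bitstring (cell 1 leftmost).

(re-executing steps 2..5 under rule 106; state before step 2: 100111011)
step 2: 101101110
step 3: 011111011
step 4: 110001111
step 5: 010011000

010011000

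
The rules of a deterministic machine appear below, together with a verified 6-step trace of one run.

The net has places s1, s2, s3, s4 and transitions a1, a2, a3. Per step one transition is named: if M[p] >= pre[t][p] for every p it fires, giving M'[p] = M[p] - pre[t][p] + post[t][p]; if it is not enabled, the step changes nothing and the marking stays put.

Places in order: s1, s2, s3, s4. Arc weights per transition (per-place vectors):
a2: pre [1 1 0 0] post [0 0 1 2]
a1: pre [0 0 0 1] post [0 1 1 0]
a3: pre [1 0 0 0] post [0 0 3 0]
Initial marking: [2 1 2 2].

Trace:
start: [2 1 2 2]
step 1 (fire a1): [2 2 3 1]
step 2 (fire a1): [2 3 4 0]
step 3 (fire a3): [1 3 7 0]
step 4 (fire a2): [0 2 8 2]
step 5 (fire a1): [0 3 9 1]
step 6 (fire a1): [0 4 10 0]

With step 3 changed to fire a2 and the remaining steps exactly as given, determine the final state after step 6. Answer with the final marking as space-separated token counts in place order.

0 3 8 2

(re-executing from step 3 with the substitution; state before step 3: [2 3 4 0])
step 3 (fire a2): [1 2 5 2]
step 4 (fire a2): [0 1 6 4]
step 5 (fire a1): [0 2 7 3]
step 6 (fire a1): [0 3 8 2]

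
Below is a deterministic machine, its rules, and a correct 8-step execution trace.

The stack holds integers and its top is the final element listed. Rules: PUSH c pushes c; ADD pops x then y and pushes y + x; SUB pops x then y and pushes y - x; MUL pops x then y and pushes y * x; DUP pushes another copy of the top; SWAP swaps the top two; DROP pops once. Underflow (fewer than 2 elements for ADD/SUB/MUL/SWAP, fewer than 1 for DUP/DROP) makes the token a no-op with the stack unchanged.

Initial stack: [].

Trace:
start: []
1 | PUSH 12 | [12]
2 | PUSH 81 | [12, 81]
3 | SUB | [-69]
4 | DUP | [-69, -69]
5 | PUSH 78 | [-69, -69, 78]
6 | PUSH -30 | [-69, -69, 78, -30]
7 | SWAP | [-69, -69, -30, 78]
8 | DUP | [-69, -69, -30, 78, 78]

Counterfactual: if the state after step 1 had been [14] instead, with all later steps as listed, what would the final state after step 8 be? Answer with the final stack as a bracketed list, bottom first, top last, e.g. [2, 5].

[-67, -67, -30, 78, 78]

state after step 1 := [14]
2 | PUSH 81 | [14, 81]
3 | SUB | [-67]
4 | DUP | [-67, -67]
5 | PUSH 78 | [-67, -67, 78]
6 | PUSH -30 | [-67, -67, 78, -30]
7 | SWAP | [-67, -67, -30, 78]
8 | DUP | [-67, -67, -30, 78, 78]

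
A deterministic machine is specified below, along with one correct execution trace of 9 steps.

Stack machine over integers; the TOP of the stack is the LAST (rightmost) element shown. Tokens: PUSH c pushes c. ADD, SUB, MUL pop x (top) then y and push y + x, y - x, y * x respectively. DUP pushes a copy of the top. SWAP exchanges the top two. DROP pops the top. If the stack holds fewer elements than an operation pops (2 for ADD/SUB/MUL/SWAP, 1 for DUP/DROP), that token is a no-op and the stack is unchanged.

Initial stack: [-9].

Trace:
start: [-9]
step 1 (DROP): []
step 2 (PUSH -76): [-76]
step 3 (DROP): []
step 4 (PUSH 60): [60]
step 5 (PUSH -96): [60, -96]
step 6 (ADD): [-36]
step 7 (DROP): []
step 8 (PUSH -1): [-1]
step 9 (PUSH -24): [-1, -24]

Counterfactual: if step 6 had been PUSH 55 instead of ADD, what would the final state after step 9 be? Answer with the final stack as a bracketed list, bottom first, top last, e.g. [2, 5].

(re-executing from step 6 with the substitution; state before step 6: [60, -96])
step 6 (PUSH 55): [60, -96, 55]
step 7 (DROP): [60, -96]
step 8 (PUSH -1): [60, -96, -1]
step 9 (PUSH -24): [60, -96, -1, -24]

[60, -96, -1, -24]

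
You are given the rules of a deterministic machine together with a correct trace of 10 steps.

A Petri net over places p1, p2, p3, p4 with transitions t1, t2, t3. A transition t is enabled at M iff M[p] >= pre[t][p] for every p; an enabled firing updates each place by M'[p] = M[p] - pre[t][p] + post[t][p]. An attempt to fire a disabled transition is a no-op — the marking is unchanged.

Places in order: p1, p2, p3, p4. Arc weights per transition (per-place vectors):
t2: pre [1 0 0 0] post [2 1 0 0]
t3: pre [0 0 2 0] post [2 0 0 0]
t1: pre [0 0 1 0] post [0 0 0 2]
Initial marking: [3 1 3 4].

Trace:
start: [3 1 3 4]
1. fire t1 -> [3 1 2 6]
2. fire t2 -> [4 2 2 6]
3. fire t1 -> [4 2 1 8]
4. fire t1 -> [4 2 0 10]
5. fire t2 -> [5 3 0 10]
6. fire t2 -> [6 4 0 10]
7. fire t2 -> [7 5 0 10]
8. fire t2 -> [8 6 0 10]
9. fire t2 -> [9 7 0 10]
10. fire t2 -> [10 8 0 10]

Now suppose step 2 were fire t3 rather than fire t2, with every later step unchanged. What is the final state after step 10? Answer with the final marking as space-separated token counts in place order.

11 7 0 6

(re-executing from step 2 with the substitution; state before step 2: [3 1 2 6])
2. fire t3 -> [5 1 0 6]
3. fire t1 -> [5 1 0 6]
4. fire t1 -> [5 1 0 6]
5. fire t2 -> [6 2 0 6]
6. fire t2 -> [7 3 0 6]
7. fire t2 -> [8 4 0 6]
8. fire t2 -> [9 5 0 6]
9. fire t2 -> [10 6 0 6]
10. fire t2 -> [11 7 0 6]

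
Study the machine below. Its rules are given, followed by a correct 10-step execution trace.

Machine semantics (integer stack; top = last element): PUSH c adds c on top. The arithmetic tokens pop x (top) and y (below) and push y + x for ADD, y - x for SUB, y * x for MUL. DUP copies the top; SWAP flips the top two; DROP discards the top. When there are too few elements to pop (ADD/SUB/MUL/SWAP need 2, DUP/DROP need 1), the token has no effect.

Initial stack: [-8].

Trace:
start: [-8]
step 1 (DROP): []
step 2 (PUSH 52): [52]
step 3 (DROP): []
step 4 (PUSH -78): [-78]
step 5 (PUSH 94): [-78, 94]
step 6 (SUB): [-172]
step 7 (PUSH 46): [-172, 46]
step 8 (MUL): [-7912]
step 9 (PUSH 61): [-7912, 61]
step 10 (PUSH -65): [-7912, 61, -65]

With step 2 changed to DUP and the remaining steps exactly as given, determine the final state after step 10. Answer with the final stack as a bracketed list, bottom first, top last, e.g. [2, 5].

[-7912, 61, -65]

(re-executing from step 2 with the substitution; state before step 2: [])
step 2 (DUP): []
step 3 (DROP): []
step 4 (PUSH -78): [-78]
step 5 (PUSH 94): [-78, 94]
step 6 (SUB): [-172]
step 7 (PUSH 46): [-172, 46]
step 8 (MUL): [-7912]
step 9 (PUSH 61): [-7912, 61]
step 10 (PUSH -65): [-7912, 61, -65]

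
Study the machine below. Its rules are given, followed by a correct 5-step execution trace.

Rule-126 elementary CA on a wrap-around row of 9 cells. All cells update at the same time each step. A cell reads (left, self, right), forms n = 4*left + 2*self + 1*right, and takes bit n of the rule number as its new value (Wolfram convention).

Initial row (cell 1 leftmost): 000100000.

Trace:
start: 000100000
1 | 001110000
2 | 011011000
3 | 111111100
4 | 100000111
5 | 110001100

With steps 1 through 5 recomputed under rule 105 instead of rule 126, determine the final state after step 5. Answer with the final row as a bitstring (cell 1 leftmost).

010001011

(re-executing steps 1..5 under rule 105; state before step 1: 000100000)
1 | 110001111
2 | 010101000
3 | 001010011
4 | 000100011
5 | 010001011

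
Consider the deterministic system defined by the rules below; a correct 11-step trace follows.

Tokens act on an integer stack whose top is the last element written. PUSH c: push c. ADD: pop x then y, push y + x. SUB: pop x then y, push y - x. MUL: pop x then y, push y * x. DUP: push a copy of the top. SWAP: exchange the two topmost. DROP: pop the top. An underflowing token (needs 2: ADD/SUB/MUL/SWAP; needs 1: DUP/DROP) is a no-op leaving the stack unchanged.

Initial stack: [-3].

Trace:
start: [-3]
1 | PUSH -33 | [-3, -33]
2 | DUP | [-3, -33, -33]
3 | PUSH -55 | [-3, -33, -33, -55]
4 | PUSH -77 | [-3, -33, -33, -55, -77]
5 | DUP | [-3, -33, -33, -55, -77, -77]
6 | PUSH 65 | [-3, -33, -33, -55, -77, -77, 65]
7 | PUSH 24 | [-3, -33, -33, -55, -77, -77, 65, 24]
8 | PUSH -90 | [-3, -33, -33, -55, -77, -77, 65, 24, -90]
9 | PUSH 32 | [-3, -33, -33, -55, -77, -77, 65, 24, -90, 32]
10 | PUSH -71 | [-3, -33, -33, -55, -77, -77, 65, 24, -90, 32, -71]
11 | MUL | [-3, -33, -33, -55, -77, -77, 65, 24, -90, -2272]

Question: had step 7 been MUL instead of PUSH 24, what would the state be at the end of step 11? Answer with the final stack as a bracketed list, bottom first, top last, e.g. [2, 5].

[-3, -33, -33, -55, -77, -5005, -90, -2272]

(re-executing from step 7 with the substitution; state before step 7: [-3, -33, -33, -55, -77, -77, 65])
7 | MUL | [-3, -33, -33, -55, -77, -5005]
8 | PUSH -90 | [-3, -33, -33, -55, -77, -5005, -90]
9 | PUSH 32 | [-3, -33, -33, -55, -77, -5005, -90, 32]
10 | PUSH -71 | [-3, -33, -33, -55, -77, -5005, -90, 32, -71]
11 | MUL | [-3, -33, -33, -55, -77, -5005, -90, -2272]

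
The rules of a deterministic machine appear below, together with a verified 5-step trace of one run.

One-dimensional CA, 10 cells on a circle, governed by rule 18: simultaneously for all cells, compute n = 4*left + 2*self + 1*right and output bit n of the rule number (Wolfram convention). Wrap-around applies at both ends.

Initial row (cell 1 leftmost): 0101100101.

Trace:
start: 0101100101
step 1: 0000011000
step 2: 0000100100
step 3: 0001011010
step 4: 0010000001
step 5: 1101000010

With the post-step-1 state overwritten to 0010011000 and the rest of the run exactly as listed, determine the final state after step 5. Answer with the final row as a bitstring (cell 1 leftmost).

1011010000

state after step 1 := 0010011000
step 2: 0101100100
step 3: 1000011010
step 4: 0100100000
step 5: 1011010000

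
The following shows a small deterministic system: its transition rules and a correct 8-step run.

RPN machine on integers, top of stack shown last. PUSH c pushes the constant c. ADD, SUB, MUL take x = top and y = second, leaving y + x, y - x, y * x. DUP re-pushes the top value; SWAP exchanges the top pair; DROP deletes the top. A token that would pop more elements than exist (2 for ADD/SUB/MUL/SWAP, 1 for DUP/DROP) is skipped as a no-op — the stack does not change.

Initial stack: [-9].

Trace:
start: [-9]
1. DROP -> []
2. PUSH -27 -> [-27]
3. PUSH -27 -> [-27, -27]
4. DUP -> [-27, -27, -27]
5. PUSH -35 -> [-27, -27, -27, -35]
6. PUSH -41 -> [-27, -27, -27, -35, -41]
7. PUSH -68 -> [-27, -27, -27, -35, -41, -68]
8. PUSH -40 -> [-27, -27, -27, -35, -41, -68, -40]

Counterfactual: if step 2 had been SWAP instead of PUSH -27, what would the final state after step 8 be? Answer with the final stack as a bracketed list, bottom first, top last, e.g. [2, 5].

(re-executing from step 2 with the substitution; state before step 2: [])
2. SWAP -> []
3. PUSH -27 -> [-27]
4. DUP -> [-27, -27]
5. PUSH -35 -> [-27, -27, -35]
6. PUSH -41 -> [-27, -27, -35, -41]
7. PUSH -68 -> [-27, -27, -35, -41, -68]
8. PUSH -40 -> [-27, -27, -35, -41, -68, -40]

[-27, -27, -35, -41, -68, -40]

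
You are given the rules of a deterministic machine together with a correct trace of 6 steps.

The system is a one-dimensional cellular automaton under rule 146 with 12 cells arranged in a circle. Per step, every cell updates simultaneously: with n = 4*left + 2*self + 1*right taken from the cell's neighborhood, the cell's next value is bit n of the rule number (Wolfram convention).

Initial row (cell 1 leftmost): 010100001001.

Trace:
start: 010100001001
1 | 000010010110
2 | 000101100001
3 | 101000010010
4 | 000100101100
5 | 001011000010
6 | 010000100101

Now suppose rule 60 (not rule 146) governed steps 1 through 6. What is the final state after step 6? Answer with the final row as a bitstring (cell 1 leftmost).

(re-executing steps 1..6 under rule 60; state before step 1: 010100001001)
1 | 111110001101
2 | 000001001011
3 | 100001101110
4 | 110001011001
5 | 001001110101
6 | 101101001111

101101001111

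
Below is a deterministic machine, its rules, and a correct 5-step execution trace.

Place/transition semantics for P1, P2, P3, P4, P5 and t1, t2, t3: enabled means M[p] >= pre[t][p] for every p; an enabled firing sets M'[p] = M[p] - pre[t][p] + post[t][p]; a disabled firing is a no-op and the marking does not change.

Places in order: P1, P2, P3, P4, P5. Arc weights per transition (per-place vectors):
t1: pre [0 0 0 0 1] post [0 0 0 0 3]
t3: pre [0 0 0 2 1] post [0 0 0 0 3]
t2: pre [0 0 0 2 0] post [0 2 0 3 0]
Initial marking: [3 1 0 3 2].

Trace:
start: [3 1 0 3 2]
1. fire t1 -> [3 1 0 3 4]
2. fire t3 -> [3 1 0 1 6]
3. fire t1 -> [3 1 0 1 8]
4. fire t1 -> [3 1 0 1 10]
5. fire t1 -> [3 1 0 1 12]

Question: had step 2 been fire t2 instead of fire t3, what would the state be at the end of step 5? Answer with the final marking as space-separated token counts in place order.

(re-executing from step 2 with the substitution; state before step 2: [3 1 0 3 4])
2. fire t2 -> [3 3 0 4 4]
3. fire t1 -> [3 3 0 4 6]
4. fire t1 -> [3 3 0 4 8]
5. fire t1 -> [3 3 0 4 10]

3 3 0 4 10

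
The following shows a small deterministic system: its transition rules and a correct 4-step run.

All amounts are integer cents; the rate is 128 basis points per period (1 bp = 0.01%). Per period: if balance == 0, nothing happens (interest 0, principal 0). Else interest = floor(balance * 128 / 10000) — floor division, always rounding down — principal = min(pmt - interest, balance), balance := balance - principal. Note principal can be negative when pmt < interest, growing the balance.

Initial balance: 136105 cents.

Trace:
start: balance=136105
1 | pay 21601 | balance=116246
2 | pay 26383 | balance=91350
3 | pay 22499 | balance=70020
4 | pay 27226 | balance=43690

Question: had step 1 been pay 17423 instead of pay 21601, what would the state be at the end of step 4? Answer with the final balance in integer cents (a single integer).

48031

(re-executing from step 1 with the substitution; state before step 1: balance=136105)
1 | pay 17423 | balance=120424
2 | pay 26383 | balance=95582
3 | pay 22499 | balance=74306
4 | pay 27226 | balance=48031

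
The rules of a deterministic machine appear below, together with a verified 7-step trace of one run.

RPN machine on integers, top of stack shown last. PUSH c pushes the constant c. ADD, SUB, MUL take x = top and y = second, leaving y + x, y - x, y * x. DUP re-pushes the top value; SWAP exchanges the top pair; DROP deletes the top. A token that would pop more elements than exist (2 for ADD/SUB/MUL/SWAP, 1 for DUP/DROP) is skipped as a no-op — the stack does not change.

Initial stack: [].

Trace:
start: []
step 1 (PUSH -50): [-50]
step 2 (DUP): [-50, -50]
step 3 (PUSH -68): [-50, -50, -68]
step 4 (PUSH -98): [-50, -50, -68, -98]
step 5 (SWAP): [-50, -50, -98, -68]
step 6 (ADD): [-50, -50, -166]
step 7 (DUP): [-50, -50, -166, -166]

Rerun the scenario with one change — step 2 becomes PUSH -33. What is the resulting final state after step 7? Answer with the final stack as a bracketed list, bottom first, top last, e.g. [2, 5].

(re-executing from step 2 with the substitution; state before step 2: [-50])
step 2 (PUSH -33): [-50, -33]
step 3 (PUSH -68): [-50, -33, -68]
step 4 (PUSH -98): [-50, -33, -68, -98]
step 5 (SWAP): [-50, -33, -98, -68]
step 6 (ADD): [-50, -33, -166]
step 7 (DUP): [-50, -33, -166, -166]

[-50, -33, -166, -166]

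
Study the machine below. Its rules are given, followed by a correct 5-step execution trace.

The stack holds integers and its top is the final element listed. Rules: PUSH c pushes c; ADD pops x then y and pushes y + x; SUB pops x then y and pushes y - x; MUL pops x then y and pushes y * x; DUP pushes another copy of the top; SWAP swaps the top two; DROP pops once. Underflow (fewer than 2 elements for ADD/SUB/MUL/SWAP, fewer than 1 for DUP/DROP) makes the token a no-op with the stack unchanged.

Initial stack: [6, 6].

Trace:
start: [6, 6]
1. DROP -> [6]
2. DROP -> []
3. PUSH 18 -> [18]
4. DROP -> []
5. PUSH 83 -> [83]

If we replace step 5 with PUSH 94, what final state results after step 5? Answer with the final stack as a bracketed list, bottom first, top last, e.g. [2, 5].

[94]

(re-executing from step 5 with the substitution; state before step 5: [])
5. PUSH 94 -> [94]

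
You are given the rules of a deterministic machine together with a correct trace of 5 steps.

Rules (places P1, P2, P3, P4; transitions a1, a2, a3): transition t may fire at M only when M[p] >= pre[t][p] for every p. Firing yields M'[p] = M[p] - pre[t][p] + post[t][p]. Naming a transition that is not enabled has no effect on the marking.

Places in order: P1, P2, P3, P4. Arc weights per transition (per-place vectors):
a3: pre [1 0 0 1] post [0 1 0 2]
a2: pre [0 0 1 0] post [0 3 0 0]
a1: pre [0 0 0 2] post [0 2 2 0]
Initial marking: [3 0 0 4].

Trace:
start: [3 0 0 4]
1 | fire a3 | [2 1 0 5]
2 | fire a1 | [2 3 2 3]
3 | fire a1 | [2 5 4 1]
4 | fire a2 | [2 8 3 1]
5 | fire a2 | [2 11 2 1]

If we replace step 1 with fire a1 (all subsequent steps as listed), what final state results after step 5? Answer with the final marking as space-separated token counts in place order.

3 10 2 0

(re-executing from step 1 with the substitution; state before step 1: [3 0 0 4])
1 | fire a1 | [3 2 2 2]
2 | fire a1 | [3 4 4 0]
3 | fire a1 | [3 4 4 0]
4 | fire a2 | [3 7 3 0]
5 | fire a2 | [3 10 2 0]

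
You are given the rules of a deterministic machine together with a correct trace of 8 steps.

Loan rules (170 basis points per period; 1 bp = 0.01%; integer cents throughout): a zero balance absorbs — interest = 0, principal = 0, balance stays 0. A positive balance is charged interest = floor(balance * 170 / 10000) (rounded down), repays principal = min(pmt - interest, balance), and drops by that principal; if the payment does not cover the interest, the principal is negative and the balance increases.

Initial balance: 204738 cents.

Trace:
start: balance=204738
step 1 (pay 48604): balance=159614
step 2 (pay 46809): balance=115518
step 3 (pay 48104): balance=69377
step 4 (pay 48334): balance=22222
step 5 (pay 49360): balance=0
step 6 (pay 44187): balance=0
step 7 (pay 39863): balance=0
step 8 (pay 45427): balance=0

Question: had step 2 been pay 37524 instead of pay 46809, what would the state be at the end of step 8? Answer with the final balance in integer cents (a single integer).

(re-executing from step 2 with the substitution; state before step 2: balance=159614)
step 2 (pay 37524): balance=124803
step 3 (pay 48104): balance=78820
step 4 (pay 48334): balance=31825
step 5 (pay 49360): balance=0
step 6 (pay 44187): balance=0
step 7 (pay 39863): balance=0
step 8 (pay 45427): balance=0

0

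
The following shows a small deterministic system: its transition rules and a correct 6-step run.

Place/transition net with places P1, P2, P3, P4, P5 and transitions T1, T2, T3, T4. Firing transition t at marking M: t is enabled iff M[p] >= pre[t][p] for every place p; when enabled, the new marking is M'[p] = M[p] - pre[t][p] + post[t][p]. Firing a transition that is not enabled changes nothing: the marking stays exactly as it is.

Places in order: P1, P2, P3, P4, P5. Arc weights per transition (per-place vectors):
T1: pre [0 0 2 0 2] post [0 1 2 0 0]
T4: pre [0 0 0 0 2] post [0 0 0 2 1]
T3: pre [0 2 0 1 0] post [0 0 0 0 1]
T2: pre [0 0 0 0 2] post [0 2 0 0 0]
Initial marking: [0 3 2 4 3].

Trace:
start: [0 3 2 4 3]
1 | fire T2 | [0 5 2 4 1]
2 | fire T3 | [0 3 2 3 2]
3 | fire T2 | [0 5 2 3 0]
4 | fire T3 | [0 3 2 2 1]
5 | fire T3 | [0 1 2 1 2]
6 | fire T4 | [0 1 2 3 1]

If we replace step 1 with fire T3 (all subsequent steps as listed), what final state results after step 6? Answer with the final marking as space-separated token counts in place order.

0 1 2 4 2

(re-executing from step 1 with the substitution; state before step 1: [0 3 2 4 3])
1 | fire T3 | [0 1 2 3 4]
2 | fire T3 | [0 1 2 3 4]
3 | fire T2 | [0 3 2 3 2]
4 | fire T3 | [0 1 2 2 3]
5 | fire T3 | [0 1 2 2 3]
6 | fire T4 | [0 1 2 4 2]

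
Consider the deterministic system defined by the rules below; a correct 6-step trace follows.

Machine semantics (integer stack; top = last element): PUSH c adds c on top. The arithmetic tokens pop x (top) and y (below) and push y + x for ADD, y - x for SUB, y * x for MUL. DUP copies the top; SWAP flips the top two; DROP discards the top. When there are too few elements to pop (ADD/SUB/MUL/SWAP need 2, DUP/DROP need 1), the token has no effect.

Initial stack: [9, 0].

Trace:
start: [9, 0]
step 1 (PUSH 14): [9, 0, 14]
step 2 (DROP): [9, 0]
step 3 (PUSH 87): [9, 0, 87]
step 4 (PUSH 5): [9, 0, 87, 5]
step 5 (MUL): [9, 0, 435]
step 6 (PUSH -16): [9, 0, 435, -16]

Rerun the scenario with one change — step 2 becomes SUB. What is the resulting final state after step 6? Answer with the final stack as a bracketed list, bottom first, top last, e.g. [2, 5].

(re-executing from step 2 with the substitution; state before step 2: [9, 0, 14])
step 2 (SUB): [9, -14]
step 3 (PUSH 87): [9, -14, 87]
step 4 (PUSH 5): [9, -14, 87, 5]
step 5 (MUL): [9, -14, 435]
step 6 (PUSH -16): [9, -14, 435, -16]

[9, -14, 435, -16]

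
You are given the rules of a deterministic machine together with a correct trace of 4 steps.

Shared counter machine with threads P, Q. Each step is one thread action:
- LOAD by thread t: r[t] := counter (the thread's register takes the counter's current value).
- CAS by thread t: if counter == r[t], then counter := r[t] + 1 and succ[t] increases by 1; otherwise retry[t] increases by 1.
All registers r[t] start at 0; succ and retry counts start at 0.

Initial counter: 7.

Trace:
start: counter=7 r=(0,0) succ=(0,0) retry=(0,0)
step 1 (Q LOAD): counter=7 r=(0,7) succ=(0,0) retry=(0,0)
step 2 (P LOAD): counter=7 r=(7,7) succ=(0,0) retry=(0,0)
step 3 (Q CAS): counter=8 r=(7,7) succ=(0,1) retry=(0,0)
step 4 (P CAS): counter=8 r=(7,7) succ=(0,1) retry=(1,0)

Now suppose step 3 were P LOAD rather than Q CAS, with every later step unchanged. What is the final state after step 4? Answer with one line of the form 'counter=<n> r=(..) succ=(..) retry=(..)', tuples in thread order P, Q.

counter=8 r=(7,7) succ=(1,0) retry=(0,0)

(re-executing from step 3 with the substitution; state before step 3: counter=7 r=(7,7) succ=(0,0) retry=(0,0))
step 3 (P LOAD): counter=7 r=(7,7) succ=(0,0) retry=(0,0)
step 4 (P CAS): counter=8 r=(7,7) succ=(1,0) retry=(0,0)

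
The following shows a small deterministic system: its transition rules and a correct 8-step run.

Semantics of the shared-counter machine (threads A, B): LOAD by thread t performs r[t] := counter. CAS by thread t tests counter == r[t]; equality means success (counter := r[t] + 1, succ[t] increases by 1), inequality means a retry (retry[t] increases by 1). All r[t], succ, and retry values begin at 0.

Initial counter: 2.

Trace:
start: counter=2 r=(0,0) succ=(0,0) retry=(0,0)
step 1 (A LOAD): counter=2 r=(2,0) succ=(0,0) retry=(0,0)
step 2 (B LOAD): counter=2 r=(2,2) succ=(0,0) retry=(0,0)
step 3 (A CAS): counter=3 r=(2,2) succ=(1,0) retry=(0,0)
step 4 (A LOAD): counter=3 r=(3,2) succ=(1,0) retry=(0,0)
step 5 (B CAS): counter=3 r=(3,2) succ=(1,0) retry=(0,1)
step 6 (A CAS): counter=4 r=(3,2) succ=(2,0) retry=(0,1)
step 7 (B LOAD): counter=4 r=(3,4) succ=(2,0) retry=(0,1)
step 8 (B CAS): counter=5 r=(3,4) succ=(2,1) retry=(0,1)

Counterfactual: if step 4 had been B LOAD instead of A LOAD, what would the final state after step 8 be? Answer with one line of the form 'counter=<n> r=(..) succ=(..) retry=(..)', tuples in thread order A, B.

(re-executing from step 4 with the substitution; state before step 4: counter=3 r=(2,2) succ=(1,0) retry=(0,0))
step 4 (B LOAD): counter=3 r=(2,3) succ=(1,0) retry=(0,0)
step 5 (B CAS): counter=4 r=(2,3) succ=(1,1) retry=(0,0)
step 6 (A CAS): counter=4 r=(2,3) succ=(1,1) retry=(1,0)
step 7 (B LOAD): counter=4 r=(2,4) succ=(1,1) retry=(1,0)
step 8 (B CAS): counter=5 r=(2,4) succ=(1,2) retry=(1,0)

counter=5 r=(2,4) succ=(1,2) retry=(1,0)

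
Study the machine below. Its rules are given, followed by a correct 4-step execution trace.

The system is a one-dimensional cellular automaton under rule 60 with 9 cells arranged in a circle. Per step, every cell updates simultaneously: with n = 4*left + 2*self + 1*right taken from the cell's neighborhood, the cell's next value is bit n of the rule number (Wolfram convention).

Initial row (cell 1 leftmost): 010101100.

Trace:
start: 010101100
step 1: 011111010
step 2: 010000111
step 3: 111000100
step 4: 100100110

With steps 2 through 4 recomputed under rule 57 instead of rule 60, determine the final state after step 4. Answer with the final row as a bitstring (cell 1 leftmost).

011001001

(re-executing steps 2..4 under rule 57; state before step 2: 011111010)
step 2: 010000101
step 3: 101110010
step 4: 011001001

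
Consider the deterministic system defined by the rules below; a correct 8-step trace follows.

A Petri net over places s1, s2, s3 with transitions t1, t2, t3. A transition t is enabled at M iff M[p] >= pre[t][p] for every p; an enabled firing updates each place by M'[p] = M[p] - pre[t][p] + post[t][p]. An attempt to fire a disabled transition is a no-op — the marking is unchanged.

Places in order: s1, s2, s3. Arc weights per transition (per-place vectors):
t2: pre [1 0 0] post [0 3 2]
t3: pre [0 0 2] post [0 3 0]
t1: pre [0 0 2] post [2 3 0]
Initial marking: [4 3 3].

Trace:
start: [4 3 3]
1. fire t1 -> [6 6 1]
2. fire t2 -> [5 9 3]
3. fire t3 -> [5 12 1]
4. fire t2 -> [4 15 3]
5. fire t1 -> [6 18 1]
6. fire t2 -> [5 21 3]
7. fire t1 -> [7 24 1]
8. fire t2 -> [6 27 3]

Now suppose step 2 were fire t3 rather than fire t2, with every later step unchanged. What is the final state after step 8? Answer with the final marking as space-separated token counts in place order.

(re-executing from step 2 with the substitution; state before step 2: [6 6 1])
2. fire t3 -> [6 6 1]
3. fire t3 -> [6 6 1]
4. fire t2 -> [5 9 3]
5. fire t1 -> [7 12 1]
6. fire t2 -> [6 15 3]
7. fire t1 -> [8 18 1]
8. fire t2 -> [7 21 3]

7 21 3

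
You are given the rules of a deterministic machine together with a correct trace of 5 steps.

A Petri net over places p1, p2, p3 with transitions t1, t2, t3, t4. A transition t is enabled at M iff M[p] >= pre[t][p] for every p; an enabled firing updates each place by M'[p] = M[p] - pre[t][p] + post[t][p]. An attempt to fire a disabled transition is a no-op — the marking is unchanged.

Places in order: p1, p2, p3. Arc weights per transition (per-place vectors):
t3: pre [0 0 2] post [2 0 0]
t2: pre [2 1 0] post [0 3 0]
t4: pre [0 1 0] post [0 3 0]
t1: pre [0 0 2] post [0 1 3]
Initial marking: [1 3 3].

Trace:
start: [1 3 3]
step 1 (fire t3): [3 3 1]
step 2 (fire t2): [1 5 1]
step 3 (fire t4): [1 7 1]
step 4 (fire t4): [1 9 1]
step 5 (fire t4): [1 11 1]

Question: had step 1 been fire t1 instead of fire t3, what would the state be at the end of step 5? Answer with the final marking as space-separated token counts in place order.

1 10 4

(re-executing from step 1 with the substitution; state before step 1: [1 3 3])
step 1 (fire t1): [1 4 4]
step 2 (fire t2): [1 4 4]
step 3 (fire t4): [1 6 4]
step 4 (fire t4): [1 8 4]
step 5 (fire t4): [1 10 4]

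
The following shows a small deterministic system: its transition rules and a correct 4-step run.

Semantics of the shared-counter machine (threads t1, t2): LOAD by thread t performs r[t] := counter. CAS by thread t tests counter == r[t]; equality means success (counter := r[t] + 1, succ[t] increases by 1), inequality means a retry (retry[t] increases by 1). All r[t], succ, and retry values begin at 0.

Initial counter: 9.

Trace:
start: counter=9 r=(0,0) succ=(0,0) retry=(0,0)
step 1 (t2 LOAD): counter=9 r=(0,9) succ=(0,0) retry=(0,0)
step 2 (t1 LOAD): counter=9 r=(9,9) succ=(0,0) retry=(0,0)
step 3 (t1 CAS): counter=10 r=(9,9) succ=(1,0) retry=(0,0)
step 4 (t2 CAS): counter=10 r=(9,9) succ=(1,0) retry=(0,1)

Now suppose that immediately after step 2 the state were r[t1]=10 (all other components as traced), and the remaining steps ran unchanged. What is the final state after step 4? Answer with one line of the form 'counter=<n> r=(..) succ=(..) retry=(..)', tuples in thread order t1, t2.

state after step 2 := counter=9 r=(10,9) succ=(0,0) retry=(0,0)
step 3 (t1 CAS): counter=9 r=(10,9) succ=(0,0) retry=(1,0)
step 4 (t2 CAS): counter=10 r=(10,9) succ=(0,1) retry=(1,0)

counter=10 r=(10,9) succ=(0,1) retry=(1,0)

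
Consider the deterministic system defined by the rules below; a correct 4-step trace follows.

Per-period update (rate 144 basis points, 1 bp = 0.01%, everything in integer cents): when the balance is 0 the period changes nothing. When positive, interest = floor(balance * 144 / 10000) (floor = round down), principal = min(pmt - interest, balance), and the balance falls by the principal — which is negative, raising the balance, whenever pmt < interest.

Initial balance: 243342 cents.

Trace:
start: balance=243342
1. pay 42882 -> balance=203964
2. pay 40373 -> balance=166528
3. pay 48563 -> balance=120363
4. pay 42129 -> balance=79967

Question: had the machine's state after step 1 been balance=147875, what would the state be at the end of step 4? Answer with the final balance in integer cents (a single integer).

state after step 1 := balance=147875
2. pay 40373 -> balance=109631
3. pay 48563 -> balance=62646
4. pay 42129 -> balance=21419

21419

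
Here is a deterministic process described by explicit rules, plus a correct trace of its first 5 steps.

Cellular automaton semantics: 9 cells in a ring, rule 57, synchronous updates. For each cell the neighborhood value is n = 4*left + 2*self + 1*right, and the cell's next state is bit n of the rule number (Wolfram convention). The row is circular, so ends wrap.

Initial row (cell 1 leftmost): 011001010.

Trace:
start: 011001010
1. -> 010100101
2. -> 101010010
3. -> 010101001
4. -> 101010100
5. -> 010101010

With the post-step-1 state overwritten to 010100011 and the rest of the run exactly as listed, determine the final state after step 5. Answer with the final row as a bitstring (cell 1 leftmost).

011010101

state after step 1 := 010100011
2. -> 101011010
3. -> 010110101
4. -> 101101010
5. -> 011010101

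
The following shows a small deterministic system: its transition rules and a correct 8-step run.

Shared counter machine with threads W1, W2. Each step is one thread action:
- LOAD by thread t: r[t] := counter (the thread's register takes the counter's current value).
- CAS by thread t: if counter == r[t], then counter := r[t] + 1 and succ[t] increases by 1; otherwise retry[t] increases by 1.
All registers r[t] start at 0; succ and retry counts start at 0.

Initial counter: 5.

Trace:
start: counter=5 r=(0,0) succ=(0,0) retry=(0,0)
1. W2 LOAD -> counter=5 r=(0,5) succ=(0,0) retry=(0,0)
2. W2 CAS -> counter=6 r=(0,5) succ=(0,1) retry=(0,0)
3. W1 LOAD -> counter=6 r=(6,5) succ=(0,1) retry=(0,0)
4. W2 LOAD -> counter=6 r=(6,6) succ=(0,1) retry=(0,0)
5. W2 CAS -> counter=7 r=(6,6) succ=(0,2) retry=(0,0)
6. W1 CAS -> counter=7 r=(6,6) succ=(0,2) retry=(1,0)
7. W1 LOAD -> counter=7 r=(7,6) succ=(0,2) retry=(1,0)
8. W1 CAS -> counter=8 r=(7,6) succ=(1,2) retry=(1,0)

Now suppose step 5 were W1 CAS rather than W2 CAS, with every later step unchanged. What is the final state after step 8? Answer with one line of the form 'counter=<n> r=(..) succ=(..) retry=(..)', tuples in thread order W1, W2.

(re-executing from step 5 with the substitution; state before step 5: counter=6 r=(6,6) succ=(0,1) retry=(0,0))
5. W1 CAS -> counter=7 r=(6,6) succ=(1,1) retry=(0,0)
6. W1 CAS -> counter=7 r=(6,6) succ=(1,1) retry=(1,0)
7. W1 LOAD -> counter=7 r=(7,6) succ=(1,1) retry=(1,0)
8. W1 CAS -> counter=8 r=(7,6) succ=(2,1) retry=(1,0)

counter=8 r=(7,6) succ=(2,1) retry=(1,0)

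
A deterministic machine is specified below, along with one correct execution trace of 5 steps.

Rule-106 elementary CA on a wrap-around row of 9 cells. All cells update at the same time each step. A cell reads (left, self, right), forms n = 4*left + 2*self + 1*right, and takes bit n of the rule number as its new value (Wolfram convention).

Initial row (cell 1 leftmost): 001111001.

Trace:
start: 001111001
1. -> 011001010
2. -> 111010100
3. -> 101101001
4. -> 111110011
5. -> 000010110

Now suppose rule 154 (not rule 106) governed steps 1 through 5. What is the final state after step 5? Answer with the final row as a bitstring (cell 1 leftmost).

101101111

(re-executing steps 1..5 under rule 154; state before step 1: 001111001)
1. -> 111110110
2. -> 111100100
3. -> 111011011
4. -> 110010011
5. -> 101101111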